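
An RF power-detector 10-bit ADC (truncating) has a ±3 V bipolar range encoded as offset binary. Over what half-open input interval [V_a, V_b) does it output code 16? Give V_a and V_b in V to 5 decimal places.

LSB = 6/2^10 = 5.859 mV.
V_a = V_low + 16·LSB = -2.90625 V; V_b = V_low + 17·LSB = -2.90039 V.

[-2.90625 V, -2.90039 V)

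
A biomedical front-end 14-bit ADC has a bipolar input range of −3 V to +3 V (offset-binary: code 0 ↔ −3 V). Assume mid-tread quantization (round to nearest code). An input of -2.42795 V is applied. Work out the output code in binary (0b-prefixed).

Full-scale span = 6 V; LSB = 6/2^14 = 366.21 µV.
(-2.42795 − (−3)) / 0.000366211 = 1562.078 LSBs.
So the output code is 1562.
In binary (0b-prefixed): 0b11000011010.

code 0b11000011010 (decimal 1562)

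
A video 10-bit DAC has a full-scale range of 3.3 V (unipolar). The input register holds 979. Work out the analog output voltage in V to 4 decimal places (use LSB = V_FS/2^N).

3.1550 V

LSB = 3.3 V / 2^10 = 3.223 mV.
V_out = 0 + 979 × 0.00322266 V = 3.15498 V.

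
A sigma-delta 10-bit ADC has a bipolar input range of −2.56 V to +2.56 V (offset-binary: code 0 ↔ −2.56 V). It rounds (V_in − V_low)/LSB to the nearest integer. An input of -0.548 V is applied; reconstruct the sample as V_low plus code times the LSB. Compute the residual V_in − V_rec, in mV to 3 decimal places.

2.000 mV

Step size: 5.12 V ÷ 2^10 = 5.000 mV.
Scaled input = 402.4000 LSBs, so code = 402.
Reconstructed: -0.55 V.
Error = -0.548 − (−0.55) = 0.002 V = 2.000 mV.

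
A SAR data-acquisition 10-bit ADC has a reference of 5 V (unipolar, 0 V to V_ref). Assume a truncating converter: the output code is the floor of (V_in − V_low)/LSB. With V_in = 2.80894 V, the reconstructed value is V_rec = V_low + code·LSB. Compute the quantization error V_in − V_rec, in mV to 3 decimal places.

Step size: 5 V ÷ 2^10 = 4.883 mV.
(V_in − V_low)/LSB = (2.80894 − 0)/0.00488281 = 575.2709 → code 575 (floor).
V_rec = 0 + 575·0.00488281 = 2.8076172 V.
V_in − V_rec = 0.00132281 V = 1.323 mV.

1.323 mV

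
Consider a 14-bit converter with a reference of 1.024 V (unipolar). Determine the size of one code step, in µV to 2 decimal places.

Full-scale span = 1.024 V.
LSB = 1.024 / 2^14 = 1.024 / 16384 = 6.25e-05 V = 62.50 µV.

62.50 µV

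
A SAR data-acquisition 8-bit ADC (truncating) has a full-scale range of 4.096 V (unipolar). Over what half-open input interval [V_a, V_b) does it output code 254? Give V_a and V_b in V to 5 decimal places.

LSB = 4.096/2^8 = 16.000 mV.
V_a = V_low + 254·LSB = 4.064 V; V_b = V_low + 255·LSB = 4.08 V.

[4.06400 V, 4.08000 V)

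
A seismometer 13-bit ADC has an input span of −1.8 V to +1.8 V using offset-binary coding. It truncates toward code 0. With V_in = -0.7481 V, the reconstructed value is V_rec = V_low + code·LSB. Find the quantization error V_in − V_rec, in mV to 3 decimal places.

One LSB is 3.6 V / 8192 = 439.45 µV.
(V_in − V_low)/LSB = (-0.7481 − (−1.8))/0.000439453 = 2393.6569 → code 2393 (floor).
V_rec = (−1.8) + 2393·0.000439453 = -0.74838867 V.
V_in − V_rec = 0.000288672 V = 0.289 mV.

0.289 mV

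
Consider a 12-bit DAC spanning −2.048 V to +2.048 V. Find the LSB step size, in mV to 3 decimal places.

Full-scale span = 4.096 V.
LSB = 4.096 / 2^12 = 4.096 / 4096 = 0.001 V = 1.000 mV.

1.000 mV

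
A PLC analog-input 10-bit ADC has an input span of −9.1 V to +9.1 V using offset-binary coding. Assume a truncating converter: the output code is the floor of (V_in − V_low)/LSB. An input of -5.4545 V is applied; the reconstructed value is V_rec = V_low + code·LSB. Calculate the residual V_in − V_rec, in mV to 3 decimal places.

1.945 mV

Step size: 18.2 V ÷ 2^10 = 17.773 mV.
(-5.4545 − (−9.1))/0.0177734 = 205.1095; ⌊·⌋ gives code 205.
Code 205 maps back to (−9.1) + 205×0.0177734 V = -5.4564453 V.
Error = -5.4545 − (−5.4564453) = 0.00194531 V = 1.945 mV.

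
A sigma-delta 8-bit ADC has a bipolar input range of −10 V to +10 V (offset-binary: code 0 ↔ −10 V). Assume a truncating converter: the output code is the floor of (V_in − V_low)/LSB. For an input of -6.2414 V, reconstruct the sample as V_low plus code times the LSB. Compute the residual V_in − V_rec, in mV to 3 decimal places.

Step size: 20 V ÷ 2^8 = 78.125 mV.
Scaled input = 48.1101 LSBs, so code = 48.
Reconstructed: -6.25 V.
Difference: 0.0086 V → 8.600 mV.

8.600 mV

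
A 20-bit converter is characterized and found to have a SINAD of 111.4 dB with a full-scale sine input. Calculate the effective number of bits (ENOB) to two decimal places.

ENOB = (SINAD − 1.76) / 6.02 = (111.4 − 1.76)/6.02 = 18.213.

18.21 bits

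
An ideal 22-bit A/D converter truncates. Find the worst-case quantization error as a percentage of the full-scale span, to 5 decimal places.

Truncating → worst-case error = 1 LSB = V_FS/2^22, so 100/4194304 = 2.38419e-05 % of full scale.

0.00002 %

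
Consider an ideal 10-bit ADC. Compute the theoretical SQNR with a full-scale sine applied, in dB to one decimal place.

SNR ≈ 6.02·N + 1.76 dB = 6.02·10 + 1.76 = 61.96 dB.

62.0 dB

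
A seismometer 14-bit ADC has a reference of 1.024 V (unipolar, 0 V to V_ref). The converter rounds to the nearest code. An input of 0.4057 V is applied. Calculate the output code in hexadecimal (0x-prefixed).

Full-scale span = 1.024 V; LSB = 1.024/2^14 = 62.50 µV.
(V_in − V_low)/LSB = (0.4057 − 0) / 6.25e-05 = 6491.200.
round(6491.200) = 6491.
In hexadecimal (0x-prefixed): 0x195B.

code 0x195B (decimal 6491)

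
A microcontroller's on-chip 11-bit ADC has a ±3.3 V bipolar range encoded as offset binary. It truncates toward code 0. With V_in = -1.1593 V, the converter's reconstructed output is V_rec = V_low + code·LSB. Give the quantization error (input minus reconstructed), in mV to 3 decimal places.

0.856 mV

LSB = 6.6/2^11 = 3.223 mV.
(-1.1593 − (−3.3))/0.00322266 = 664.2657; ⌊·⌋ gives code 664.
Reconstructed: -1.1601562 V.
Difference: 0.00085625 V → 0.856 mV.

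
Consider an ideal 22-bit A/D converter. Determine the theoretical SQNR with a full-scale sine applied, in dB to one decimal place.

SNR ≈ 6.02·N + 1.76 dB = 6.02·22 + 1.76 = 134.20 dB.

134.2 dB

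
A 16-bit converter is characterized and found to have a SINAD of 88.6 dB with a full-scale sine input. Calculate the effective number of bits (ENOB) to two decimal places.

14.43 bits

ENOB = (SINAD − 1.76) / 6.02 = (88.6 − 1.76)/6.02 = 14.425.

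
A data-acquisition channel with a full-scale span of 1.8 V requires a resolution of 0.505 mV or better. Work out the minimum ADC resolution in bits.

Number of steps required ≥ 1.8 V / 0.505 mV = 3564.36.
Need 2^N ≥ 3564.36; 2^11 = 2048, 2^12 = 4096.
Minimum N = 12.

12 bits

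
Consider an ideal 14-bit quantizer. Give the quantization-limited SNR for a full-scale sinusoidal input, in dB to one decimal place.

86.0 dB

SNR ≈ 6.02·N + 1.76 dB = 6.02·14 + 1.76 = 86.04 dB.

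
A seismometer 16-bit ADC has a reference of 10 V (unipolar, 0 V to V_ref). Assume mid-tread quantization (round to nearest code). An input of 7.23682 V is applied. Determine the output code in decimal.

Full-scale span = 10 V; LSB = 10/2^16 = 152.59 µV.
(V_in − V_low)/LSB = (7.23682 − 0) / 0.000152588 = 47427.224.
round(47427.224) = 47427.

code 47427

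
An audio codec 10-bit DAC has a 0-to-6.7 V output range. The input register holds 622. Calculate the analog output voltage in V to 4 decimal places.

4.0697 V

LSB = 6.7 V / 2^10 = 6.543 mV.
V_out = 0 + 622 × 0.00654297 V = 4.06973 V.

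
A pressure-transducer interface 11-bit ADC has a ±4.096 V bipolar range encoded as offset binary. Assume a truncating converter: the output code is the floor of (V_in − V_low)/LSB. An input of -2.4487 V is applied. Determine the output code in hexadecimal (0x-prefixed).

code 0x19B (decimal 411)

With 2048 levels over 8.192 V, one step is 4.000 mV.
Input sits at 411.825 steps above V_low.
Floor → code 411.
In hexadecimal (0x-prefixed): 0x19B.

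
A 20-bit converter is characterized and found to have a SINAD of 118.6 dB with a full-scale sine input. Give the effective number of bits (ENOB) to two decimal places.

ENOB = (SINAD − 1.76) / 6.02 = (118.6 − 1.76)/6.02 = 19.409.

19.41 bits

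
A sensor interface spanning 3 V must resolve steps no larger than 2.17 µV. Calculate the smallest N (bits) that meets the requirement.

21 bits

Number of steps required ≥ 3 V / 2.17 µV = 1382488.48.
Need 2^N ≥ 1382488.48; 2^20 = 1048576, 2^21 = 2097152.
Minimum N = 21.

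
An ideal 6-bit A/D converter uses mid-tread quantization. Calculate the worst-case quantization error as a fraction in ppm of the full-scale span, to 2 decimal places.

7812.50 ppm

Rounding → worst-case error = ½ LSB = V_FS/2^7, so 1e+06/128 = 7812.5 ppm of full scale.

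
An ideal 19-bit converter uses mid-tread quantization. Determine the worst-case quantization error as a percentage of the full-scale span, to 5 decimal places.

Rounding → worst-case error = ½ LSB = V_FS/2^20, so 100/1048576 = 9.53674e-05 % of full scale.

0.00010 %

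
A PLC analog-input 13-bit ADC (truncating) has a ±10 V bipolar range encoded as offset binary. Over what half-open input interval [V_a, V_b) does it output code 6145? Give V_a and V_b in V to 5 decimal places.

LSB = 20/2^13 = 2.441 mV.
V_a = V_low + 6145·LSB = 5.00244 V; V_b = V_low + 6146·LSB = 5.00488 V.

[5.00244 V, 5.00488 V)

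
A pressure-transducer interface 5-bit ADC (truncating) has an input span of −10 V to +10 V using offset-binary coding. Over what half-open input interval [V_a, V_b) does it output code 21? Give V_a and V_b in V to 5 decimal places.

LSB = 20/2^5 = 0.6250 V.
V_a = V_low + 21·LSB = 3.125 V; V_b = V_low + 22·LSB = 3.75 V.

[3.12500 V, 3.75000 V)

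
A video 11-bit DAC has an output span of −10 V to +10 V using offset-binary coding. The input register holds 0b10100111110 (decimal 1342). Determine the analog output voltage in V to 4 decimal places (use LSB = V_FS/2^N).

LSB = 20 V / 2^11 = 9.766 mV.
Code 0b10100111110 = 1342 decimal.
V_out = (−10) + 1342 × 0.00976562 V = 3.10547 V.

3.1055 V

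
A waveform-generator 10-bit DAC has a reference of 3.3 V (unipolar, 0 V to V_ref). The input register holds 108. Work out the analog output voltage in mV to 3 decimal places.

348.047 mV

LSB = 3.3 V / 2^10 = 3.223 mV.
V_out = 0 + 108 × 0.00322266 V = 0.348047 V.
= 348.047 mV.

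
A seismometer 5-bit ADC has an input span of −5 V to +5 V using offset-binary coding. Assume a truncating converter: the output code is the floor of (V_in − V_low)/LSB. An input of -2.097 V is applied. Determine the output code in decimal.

LSB = 10 V / 32 = 312.500 mV.
(V_in − V_low)/LSB = (-2.097 − (−5)) / 0.3125 = 9.290.
⌊·⌋(9.290) = 9.

code 9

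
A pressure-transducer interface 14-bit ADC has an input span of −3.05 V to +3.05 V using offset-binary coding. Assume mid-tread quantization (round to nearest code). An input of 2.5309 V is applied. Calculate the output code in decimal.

Full-scale span = 6.1 V; LSB = 6.1/2^14 = 372.31 µV.
(2.5309 − (−3.05)) / 0.000372314 = 14989.748 LSBs.
So the output code is 14990.

code 14990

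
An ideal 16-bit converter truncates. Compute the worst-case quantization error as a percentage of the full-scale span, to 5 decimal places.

0.00153 %

Truncating → worst-case error = 1 LSB = V_FS/2^16, so 100/65536 = 0.00152588 % of full scale.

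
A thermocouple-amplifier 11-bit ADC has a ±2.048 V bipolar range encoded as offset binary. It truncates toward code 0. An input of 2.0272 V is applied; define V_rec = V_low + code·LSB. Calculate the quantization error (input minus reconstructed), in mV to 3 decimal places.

One LSB is 4.096 V / 2048 = 2.000 mV.
(V_in − V_low)/LSB = (2.0272 − (−2.048))/0.002 = 2037.6000 → code 2037 (floor).
Reconstructed: 2.026 V.
Difference: 0.0012 V → 1.200 mV.

1.200 mV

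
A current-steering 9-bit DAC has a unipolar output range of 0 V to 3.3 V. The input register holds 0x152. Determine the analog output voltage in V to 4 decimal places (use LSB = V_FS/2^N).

LSB = 3.3 V / 2^9 = 6.445 mV.
Code 0x152 = 338 decimal.
V_out = 0 + 338 × 0.00644531 V = 2.17852 V.

2.1785 V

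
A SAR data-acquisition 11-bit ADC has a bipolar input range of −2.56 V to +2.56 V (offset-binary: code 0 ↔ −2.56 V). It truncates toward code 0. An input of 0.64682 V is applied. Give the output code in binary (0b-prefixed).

code 0b10100000010 (decimal 1282)

LSB = 5.12 V / 2048 = 2.500 mV.
(0.64682 − (−2.56)) / 0.0025 = 1282.728 LSBs.
Floor → code 1282.
In binary (0b-prefixed): 0b10100000010.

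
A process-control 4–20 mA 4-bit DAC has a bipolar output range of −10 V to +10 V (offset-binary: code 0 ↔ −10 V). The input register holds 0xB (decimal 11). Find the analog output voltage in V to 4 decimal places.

3.7500 V

LSB = 20 V / 2^4 = 1.2500 V.
Code 0xB = 11 decimal.
V_out = (−10) + 11 × 1.25 V = 3.75 V.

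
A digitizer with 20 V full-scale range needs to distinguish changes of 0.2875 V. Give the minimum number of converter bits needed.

Number of steps required ≥ 20 V / 0.2875 V = 69.57.
Need 2^N ≥ 69.57; 2^6 = 64, 2^7 = 128.
Minimum N = 7.

7 bits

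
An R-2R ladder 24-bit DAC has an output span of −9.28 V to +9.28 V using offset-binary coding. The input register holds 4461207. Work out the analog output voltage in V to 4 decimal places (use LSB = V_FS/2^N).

-4.3447 V

LSB = 18.56 V / 2^24 = 1.11 µV.
V_out = (−9.28) + 4461207 × 1.10626e-06 V = -4.34474 V.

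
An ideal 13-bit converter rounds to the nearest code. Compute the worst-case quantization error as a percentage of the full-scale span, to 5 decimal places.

0.00610 %

Rounding → worst-case error = ½ LSB = V_FS/2^14, so 100/16384 = 0.00610352 % of full scale.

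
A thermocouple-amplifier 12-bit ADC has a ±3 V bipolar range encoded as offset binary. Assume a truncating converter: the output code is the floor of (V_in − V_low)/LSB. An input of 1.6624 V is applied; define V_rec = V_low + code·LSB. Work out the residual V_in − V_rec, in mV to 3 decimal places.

One LSB is 6 V / 4096 = 1.465 mV.
Scaled input = 3182.8651 LSBs, so code = 3182.
V_rec = (−3) + 3182·0.00146484 = 1.6611328 V.
Error = 1.6624 − 1.6611328 = 0.00126719 V = 1.267 mV.

1.267 mV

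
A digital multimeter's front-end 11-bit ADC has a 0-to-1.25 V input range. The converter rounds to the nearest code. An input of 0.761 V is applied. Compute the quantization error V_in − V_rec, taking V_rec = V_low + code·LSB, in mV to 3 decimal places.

-0.108 mV

LSB = 1.25/2^11 = 0.610 mV.
(0.761 − 0)/0.000610352 = 1246.8224; round gives code 1247.
Code 1247 maps back to 0 + 1247×0.000610352 V = 0.7611084 V.
Error = 0.761 − 0.7611084 = -0.000108398 V = -0.108 mV.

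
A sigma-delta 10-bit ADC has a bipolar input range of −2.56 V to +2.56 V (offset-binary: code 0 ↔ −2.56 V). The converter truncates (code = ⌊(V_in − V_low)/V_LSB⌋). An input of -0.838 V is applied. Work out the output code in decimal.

Full-scale span = 5.12 V; LSB = 5.12/2^10 = 5.000 mV.
Input sits at 344.400 steps above V_low.
⌊·⌋(344.400) = 344.

code 344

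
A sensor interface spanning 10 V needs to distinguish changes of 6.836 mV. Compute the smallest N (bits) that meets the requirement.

11 bits

Number of steps required ≥ 10 V / 6.836 mV = 1462.84.
Need 2^N ≥ 1462.84; 2^10 = 1024, 2^11 = 2048.
Minimum N = 11.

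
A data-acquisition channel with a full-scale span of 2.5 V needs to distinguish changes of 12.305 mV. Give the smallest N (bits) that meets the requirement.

Number of steps required ≥ 2.5 V / 12.305 mV = 203.17.
Need 2^N ≥ 203.17; 2^7 = 128, 2^8 = 256.
Minimum N = 8.

8 bits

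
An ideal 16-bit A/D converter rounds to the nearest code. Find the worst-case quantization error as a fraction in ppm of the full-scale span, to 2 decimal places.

7.63 ppm

Rounding → worst-case error = ½ LSB = V_FS/2^17, so 1e+06/131072 = 7.62939 ppm of full scale.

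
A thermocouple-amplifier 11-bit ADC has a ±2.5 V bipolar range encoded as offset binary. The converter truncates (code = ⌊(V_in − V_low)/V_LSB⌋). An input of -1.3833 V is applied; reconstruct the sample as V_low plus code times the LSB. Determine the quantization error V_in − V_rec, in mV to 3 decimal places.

0.977 mV

LSB = 5/2^11 = 2.441 mV.
Scaled input = 457.4003 LSBs, so code = 457.
Code 457 maps back to (−2.5) + 457×0.00244141 V = -1.3842773 V.
V_in − V_rec = 0.000977344 V = 0.977 mV.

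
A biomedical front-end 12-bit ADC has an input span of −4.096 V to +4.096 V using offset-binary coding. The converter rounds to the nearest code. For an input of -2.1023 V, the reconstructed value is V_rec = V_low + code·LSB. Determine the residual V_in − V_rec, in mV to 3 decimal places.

-0.300 mV

Step size: 8.192 V ÷ 2^12 = 2.000 mV.
(-2.1023 − (−4.096))/0.002 = 996.8500; round gives code 997.
Code 997 maps back to (−4.096) + 997×0.002 V = -2.102 V.
Difference: -0.0003 V → -0.300 mV.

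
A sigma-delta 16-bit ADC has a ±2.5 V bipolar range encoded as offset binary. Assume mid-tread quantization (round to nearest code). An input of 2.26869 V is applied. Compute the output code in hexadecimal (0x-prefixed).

Full-scale span = 5 V; LSB = 5/2^16 = 76.29 µV.
Input sits at 62504.174 steps above V_low.
Round → code 62504.
In hexadecimal (0x-prefixed): 0xF428.

code 0xF428 (decimal 62504)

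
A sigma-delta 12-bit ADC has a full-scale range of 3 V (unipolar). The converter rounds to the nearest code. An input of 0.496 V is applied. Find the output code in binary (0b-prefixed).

LSB = 3 V / 4096 = 0.732 mV.
(V_in − V_low)/LSB = (0.496 − 0) / 0.000732422 = 677.205.
So the output code is 677.
In binary (0b-prefixed): 0b1010100101.

code 0b1010100101 (decimal 677)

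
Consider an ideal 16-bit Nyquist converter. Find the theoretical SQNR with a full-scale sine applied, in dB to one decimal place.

SNR ≈ 6.02·N + 1.76 dB = 6.02·16 + 1.76 = 98.08 dB.

98.1 dB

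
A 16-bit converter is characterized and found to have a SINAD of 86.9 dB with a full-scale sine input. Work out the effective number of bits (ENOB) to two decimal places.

ENOB = (SINAD − 1.76) / 6.02 = (86.9 − 1.76)/6.02 = 14.143.

14.14 bits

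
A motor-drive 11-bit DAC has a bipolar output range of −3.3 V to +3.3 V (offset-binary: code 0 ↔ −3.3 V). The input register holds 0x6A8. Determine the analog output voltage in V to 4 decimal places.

2.1914 V

LSB = 6.6 V / 2^11 = 3.223 mV.
Code 0x6A8 = 1704 decimal.
V_out = (−3.3) + 1704 × 0.00322266 V = 2.19141 V.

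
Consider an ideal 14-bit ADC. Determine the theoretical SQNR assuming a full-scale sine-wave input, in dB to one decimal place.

SNR ≈ 6.02·N + 1.76 dB = 6.02·14 + 1.76 = 86.04 dB.

86.0 dB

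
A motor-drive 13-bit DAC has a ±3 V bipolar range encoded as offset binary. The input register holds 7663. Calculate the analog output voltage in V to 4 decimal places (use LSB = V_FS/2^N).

2.6125 V

LSB = 6 V / 2^13 = 0.732 mV.
V_out = (−3) + 7663 × 0.000732422 V = 2.61255 V.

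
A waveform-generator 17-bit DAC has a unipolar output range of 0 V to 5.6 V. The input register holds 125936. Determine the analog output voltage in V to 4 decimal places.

5.3806 V

LSB = 5.6 V / 2^17 = 42.72 µV.
V_out = 0 + 125936 × 4.27246e-05 V = 5.38057 V.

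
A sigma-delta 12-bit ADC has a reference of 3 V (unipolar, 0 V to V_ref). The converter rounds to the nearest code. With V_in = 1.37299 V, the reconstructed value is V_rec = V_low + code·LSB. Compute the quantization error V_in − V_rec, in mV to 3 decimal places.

-0.301 mV

One LSB is 3 V / 4096 = 0.732 mV.
(V_in − V_low)/LSB = (1.37299 − 0)/0.000732422 = 1874.5890 → code 1875 (round).
Reconstructed: 1.373291 V.
Difference: -0.000301016 V → -0.301 mV.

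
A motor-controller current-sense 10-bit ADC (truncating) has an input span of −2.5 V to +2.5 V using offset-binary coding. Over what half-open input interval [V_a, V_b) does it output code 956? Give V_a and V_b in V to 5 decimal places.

LSB = 5/2^10 = 4.883 mV.
V_a = V_low + 956·LSB = 2.16797 V; V_b = V_low + 957·LSB = 2.17285 V.

[2.16797 V, 2.17285 V)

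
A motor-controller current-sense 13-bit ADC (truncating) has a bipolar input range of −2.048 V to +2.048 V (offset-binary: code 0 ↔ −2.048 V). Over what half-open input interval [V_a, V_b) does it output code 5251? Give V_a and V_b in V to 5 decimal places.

[0.57750 V, 0.57800 V)

LSB = 4.096/2^13 = 0.500 mV.
V_a = V_low + 5251·LSB = 0.5775 V; V_b = V_low + 5252·LSB = 0.578 V.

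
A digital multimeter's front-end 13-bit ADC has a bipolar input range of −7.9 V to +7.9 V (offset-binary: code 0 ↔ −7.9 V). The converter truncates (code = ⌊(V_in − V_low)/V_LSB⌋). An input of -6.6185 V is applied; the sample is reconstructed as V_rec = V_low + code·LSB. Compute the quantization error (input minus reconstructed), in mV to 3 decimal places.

Step size: 15.8 V ÷ 2^13 = 1.929 mV.
Scaled input = 664.4334 LSBs, so code = 664.
Code 664 maps back to (−7.9) + 664×0.00192871 V = -6.6193359 V.
Difference: 0.000835937 V → 0.836 mV.

0.836 mV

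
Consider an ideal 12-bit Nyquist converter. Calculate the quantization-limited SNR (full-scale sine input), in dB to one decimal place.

74.0 dB

SNR ≈ 6.02·N + 1.76 dB = 6.02·12 + 1.76 = 74.00 dB.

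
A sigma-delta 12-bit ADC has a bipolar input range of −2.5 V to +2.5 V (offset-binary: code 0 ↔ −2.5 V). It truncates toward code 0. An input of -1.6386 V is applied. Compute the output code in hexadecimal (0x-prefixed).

Full-scale span = 5 V; LSB = 5/2^12 = 1.221 mV.
(V_in − V_low)/LSB = (-1.6386 − (−2.5)) / 0.0012207 = 705.659.
⌊·⌋(705.659) = 705.
In hexadecimal (0x-prefixed): 0x2C1.

code 0x2C1 (decimal 705)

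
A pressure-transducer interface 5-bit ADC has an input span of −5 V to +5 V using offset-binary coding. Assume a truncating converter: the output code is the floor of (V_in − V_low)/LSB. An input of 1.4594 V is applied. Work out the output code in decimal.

With 32 levels over 10 V, one step is 312.500 mV.
(V_in − V_low)/LSB = (1.4594 − (−5)) / 0.3125 = 20.670.
Floor → code 20.

code 20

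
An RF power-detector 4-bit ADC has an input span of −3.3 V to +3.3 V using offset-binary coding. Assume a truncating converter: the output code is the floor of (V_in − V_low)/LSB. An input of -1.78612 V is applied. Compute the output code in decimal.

Full-scale span = 6.6 V; LSB = 6.6/2^4 = 412.500 mV.
Input sits at 3.670 steps above V_low.
⌊·⌋(3.670) = 3.

code 3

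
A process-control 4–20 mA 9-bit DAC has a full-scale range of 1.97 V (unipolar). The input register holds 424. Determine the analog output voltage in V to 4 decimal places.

LSB = 1.97 V / 2^9 = 3.848 mV.
V_out = 0 + 424 × 0.00384766 V = 1.63141 V.

1.6314 V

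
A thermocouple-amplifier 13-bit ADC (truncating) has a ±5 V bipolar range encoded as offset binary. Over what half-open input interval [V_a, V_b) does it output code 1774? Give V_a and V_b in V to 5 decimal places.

[-2.83447 V, -2.83325 V)

LSB = 10/2^13 = 1.221 mV.
V_a = V_low + 1774·LSB = -2.83447 V; V_b = V_low + 1775·LSB = -2.83325 V.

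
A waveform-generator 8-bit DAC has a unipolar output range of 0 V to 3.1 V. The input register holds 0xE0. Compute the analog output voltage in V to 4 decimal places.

LSB = 3.1 V / 2^8 = 12.109 mV.
Code 0xE0 = 224 decimal.
V_out = 0 + 224 × 0.0121094 V = 2.7125 V.

2.7125 V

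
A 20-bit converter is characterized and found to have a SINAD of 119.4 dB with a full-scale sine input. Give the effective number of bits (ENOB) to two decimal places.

19.54 bits

ENOB = (SINAD − 1.76) / 6.02 = (119.4 − 1.76)/6.02 = 19.542.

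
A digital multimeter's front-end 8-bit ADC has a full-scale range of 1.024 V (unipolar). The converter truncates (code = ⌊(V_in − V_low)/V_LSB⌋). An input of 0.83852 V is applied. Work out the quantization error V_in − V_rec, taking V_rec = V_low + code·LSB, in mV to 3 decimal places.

2.520 mV

One LSB is 1.024 V / 256 = 4.000 mV.
Scaled input = 209.6300 LSBs, so code = 209.
Code 209 maps back to 0 + 209×0.004 V = 0.836 V.
V_in − V_rec = 0.00252 V = 2.520 mV.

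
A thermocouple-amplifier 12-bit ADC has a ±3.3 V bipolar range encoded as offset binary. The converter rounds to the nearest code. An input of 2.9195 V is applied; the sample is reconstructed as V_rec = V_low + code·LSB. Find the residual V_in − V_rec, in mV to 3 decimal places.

-0.227 mV

Step size: 6.6 V ÷ 2^12 = 1.611 mV.
(2.9195 − (−3.3))/0.00161133 = 3859.8594; round gives code 3860.
Code 3860 maps back to (−3.3) + 3860×0.00161133 V = 2.9197266 V.
V_in − V_rec = -0.000226563 V = -0.227 mV.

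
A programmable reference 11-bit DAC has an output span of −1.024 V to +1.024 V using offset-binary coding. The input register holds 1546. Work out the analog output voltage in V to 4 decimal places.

LSB = 2.048 V / 2^11 = 1.000 mV.
V_out = (−1.024) + 1546 × 0.001 V = 0.522 V.

0.5220 V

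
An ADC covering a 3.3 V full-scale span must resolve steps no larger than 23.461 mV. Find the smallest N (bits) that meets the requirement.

Number of steps required ≥ 3.3 V / 23.461 mV = 140.66.
Need 2^N ≥ 140.66; 2^7 = 128, 2^8 = 256.
Minimum N = 8.

8 bits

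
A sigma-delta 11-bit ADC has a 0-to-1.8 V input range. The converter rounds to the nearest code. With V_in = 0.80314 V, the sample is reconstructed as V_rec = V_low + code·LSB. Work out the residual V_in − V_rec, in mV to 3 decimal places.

LSB = 1.8/2^11 = 0.879 mV.
Scaled input = 913.7948 LSBs, so code = 914.
V_rec = 0 + 914·0.000878906 = 0.80332031 V.
V_in − V_rec = -0.000180312 V = -0.180 mV.

-0.180 mV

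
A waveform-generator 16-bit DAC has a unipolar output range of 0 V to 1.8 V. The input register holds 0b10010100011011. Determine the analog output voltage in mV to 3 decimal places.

260.898 mV

LSB = 1.8 V / 2^16 = 27.47 µV.
Code 0b10010100011011 = 9499 decimal.
V_out = 0 + 9499 × 2.74658e-05 V = 0.260898 V.
= 260.898 mV.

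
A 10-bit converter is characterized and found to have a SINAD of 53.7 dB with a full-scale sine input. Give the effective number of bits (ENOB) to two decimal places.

8.63 bits

ENOB = (SINAD − 1.76) / 6.02 = (53.7 − 1.76)/6.02 = 8.628.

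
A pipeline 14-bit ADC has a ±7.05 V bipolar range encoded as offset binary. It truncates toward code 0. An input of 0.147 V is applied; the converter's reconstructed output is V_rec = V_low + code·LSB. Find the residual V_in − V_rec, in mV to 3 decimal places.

0.699 mV

LSB = 14.1/2^14 = 0.861 mV.
(0.147 − (−7.05))/0.000860596 = 8362.8119; ⌊·⌋ gives code 8362.
Reconstructed: 0.14630127 V.
Difference: 0.00069873 V → 0.699 mV.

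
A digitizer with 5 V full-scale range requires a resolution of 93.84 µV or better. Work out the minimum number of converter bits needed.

16 bits

Number of steps required ≥ 5 V / 93.84 µV = 53282.18.
Need 2^N ≥ 53282.18; 2^15 = 32768, 2^16 = 65536.
Minimum N = 16.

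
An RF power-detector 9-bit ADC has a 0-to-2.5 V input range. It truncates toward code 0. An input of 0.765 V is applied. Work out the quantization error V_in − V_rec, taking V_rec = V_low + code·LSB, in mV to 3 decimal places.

One LSB is 2.5 V / 512 = 4.883 mV.
(0.765 − 0)/0.00488281 = 156.6720; ⌊·⌋ gives code 156.
Reconstructed: 0.76171875 V.
Difference: 0.00328125 V → 3.281 mV.

3.281 mV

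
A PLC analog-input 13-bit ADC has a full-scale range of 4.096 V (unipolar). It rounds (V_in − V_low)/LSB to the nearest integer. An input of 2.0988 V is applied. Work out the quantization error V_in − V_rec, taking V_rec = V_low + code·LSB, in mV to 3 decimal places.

LSB = 4.096/2^13 = 0.500 mV.
(V_in − V_low)/LSB = (2.0988 − 0)/0.0005 = 4197.6000 → code 4198 (round).
Code 4198 maps back to 0 + 4198×0.0005 V = 2.099 V.
Error = 2.0988 − 2.099 = -0.0002 V = -0.200 mV.

-0.200 mV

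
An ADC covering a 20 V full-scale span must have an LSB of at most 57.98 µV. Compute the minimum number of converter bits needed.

Number of steps required ≥ 20 V / 57.98 µV = 344946.53.
Need 2^N ≥ 344946.53; 2^18 = 262144, 2^19 = 524288.
Minimum N = 19.

19 bits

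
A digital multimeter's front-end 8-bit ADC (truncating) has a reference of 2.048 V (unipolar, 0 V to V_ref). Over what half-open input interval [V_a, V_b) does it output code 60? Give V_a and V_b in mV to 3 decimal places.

LSB = 2.048/2^8 = 8.000 mV.
V_a = V_low + 60·LSB = 0.48 V; V_b = V_low + 61·LSB = 0.488 V.

[480.000 mV, 488.000 mV)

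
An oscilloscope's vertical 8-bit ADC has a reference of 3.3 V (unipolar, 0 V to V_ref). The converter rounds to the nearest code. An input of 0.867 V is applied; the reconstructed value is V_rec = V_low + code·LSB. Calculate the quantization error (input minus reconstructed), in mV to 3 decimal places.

One LSB is 3.3 V / 256 = 12.891 mV.
Scaled input = 67.2582 LSBs, so code = 67.
Code 67 maps back to 0 + 67×0.0128906 V = 0.86367187 V.
V_in − V_rec = 0.00332812 V = 3.328 mV.

3.328 mV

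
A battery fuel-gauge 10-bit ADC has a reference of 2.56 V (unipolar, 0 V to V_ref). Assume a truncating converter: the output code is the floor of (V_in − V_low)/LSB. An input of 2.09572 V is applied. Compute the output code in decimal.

code 838

Full-scale span = 2.56 V; LSB = 2.56/2^10 = 2.500 mV.
(2.09572 − 0) / 0.0025 = 838.288 LSBs.
Floor → code 838.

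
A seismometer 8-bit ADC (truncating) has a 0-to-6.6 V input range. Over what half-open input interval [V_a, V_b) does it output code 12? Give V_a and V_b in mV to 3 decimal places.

LSB = 6.6/2^8 = 25.781 mV.
V_a = V_low + 12·LSB = 0.309375 V; V_b = V_low + 13·LSB = 0.335156 V.

[309.375 mV, 335.156 mV)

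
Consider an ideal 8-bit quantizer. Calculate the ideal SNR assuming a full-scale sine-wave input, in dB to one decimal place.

SNR ≈ 6.02·N + 1.76 dB = 6.02·8 + 1.76 = 49.92 dB.

49.9 dB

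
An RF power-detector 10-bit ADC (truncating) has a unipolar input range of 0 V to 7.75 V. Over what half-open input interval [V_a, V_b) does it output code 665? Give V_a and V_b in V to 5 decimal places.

[5.03296 V, 5.04053 V)

LSB = 7.75/2^10 = 7.568 mV.
V_a = V_low + 665·LSB = 5.03296 V; V_b = V_low + 666·LSB = 5.04053 V.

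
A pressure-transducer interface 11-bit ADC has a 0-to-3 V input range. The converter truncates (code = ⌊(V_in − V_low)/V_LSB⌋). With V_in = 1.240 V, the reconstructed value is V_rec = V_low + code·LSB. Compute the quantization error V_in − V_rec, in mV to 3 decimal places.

0.742 mV

Step size: 3 V ÷ 2^11 = 1.465 mV.
Scaled input = 846.5067 LSBs, so code = 846.
V_rec = 0 + 846·0.00146484 = 1.2392578 V.
V_in − V_rec = 0.000742188 V = 0.742 mV.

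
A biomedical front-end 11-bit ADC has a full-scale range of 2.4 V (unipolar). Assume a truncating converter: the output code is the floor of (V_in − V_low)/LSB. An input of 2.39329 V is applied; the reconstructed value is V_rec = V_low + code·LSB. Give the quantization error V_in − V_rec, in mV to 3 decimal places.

0.321 mV

LSB = 2.4/2^11 = 1.172 mV.
(V_in − V_low)/LSB = (2.39329 − 0)/0.00117187 = 2042.2741 → code 2042 (floor).
Code 2042 maps back to 0 + 2042×0.00117187 V = 2.3929688 V.
Error = 2.39329 − 2.3929688 = 0.00032125 V = 0.321 mV.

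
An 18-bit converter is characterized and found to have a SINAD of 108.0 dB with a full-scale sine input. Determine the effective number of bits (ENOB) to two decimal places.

ENOB = (SINAD − 1.76) / 6.02 = (108.0 − 1.76)/6.02 = 17.648.

17.65 bits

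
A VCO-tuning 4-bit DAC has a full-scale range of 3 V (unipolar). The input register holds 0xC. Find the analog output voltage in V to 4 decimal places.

2.2500 V

LSB = 3 V / 2^4 = 187.500 mV.
Code 0xC = 12 decimal.
V_out = 0 + 12 × 0.1875 V = 2.25 V.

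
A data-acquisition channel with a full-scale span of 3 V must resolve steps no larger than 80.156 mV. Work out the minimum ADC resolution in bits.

Number of steps required ≥ 3 V / 80.156 mV = 37.43.
Need 2^N ≥ 37.43; 2^5 = 32, 2^6 = 64.
Minimum N = 6.

6 bits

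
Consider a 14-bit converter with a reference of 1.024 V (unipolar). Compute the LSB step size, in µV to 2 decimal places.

62.50 µV

Full-scale span = 1.024 V.
LSB = 1.024 / 2^14 = 1.024 / 16384 = 6.25e-05 V = 62.50 µV.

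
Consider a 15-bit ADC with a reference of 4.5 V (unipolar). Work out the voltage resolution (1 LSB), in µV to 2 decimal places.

137.33 µV

Full-scale span = 4.5 V.
LSB = 4.5 / 2^15 = 4.5 / 32768 = 0.000137329 V = 137.33 µV.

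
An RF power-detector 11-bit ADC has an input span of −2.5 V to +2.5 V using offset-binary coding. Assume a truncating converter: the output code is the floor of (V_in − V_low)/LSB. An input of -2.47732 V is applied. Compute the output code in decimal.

LSB = 5 V / 2048 = 2.441 mV.
Input sits at 9.290 steps above V_low.
Floor → code 9.

code 9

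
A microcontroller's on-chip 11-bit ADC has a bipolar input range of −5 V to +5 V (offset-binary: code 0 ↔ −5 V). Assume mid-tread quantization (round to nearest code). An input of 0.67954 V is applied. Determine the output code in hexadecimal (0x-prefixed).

code 0x48B (decimal 1163)

Full-scale span = 10 V; LSB = 10/2^11 = 4.883 mV.
(V_in − V_low)/LSB = (0.67954 − (−5)) / 0.00488281 = 1163.170.
Round → code 1163.
In hexadecimal (0x-prefixed): 0x48B.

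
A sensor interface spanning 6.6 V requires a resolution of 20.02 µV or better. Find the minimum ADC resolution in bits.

Number of steps required ≥ 6.6 V / 20.02 µV = 329670.33.
Need 2^N ≥ 329670.33; 2^18 = 262144, 2^19 = 524288.
Minimum N = 19.

19 bits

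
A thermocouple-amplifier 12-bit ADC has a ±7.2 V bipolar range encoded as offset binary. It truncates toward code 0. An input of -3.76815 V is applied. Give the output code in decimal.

code 976

With 4096 levels over 14.4 V, one step is 3.516 mV.
Input sits at 976.171 steps above V_low.
So the output code is 976.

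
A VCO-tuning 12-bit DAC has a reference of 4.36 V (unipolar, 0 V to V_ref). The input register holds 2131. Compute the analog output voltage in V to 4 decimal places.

2.2683 V

LSB = 4.36 V / 2^12 = 1.064 mV.
V_out = 0 + 2131 × 0.00106445 V = 2.26835 V.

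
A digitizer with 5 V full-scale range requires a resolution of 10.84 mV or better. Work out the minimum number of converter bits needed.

Number of steps required ≥ 5 V / 10.84 mV = 461.25.
Need 2^N ≥ 461.25; 2^8 = 256, 2^9 = 512.
Minimum N = 9.

9 bits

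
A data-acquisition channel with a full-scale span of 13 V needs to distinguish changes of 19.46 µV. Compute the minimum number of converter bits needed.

Number of steps required ≥ 13 V / 19.46 µV = 668037.00.
Need 2^N ≥ 668037.00; 2^19 = 524288, 2^20 = 1048576.
Minimum N = 20.

20 bits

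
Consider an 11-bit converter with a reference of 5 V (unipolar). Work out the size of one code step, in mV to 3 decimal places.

2.441 mV

Full-scale span = 5 V.
LSB = 5 / 2^11 = 5 / 2048 = 0.00244141 V = 2.441 mV.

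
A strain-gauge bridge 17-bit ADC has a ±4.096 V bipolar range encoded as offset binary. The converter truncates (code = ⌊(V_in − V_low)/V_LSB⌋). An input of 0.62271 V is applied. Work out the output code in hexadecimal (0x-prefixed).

code 0x126EB (decimal 75499)

LSB = 8.192 V / 131072 = 62.50 µV.
(0.62271 − (−4.096)) / 6.25e-05 = 75499.360 LSBs.
Floor → code 75499.
In hexadecimal (0x-prefixed): 0x126EB.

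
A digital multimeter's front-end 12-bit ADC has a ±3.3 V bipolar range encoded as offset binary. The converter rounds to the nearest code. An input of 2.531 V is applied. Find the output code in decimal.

Full-scale span = 6.6 V; LSB = 6.6/2^12 = 1.611 mV.
(2.531 − (−3.3)) / 0.00161133 = 3618.754 LSBs.
So the output code is 3619.

code 3619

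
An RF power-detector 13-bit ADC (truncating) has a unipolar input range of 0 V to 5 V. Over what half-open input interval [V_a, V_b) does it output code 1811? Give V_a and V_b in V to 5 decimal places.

[1.10535 V, 1.10596 V)

LSB = 5/2^13 = 0.610 mV.
V_a = V_low + 1811·LSB = 1.10535 V; V_b = V_low + 1812·LSB = 1.10596 V.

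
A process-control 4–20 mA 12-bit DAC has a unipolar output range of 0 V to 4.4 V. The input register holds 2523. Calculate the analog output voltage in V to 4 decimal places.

2.7103 V

LSB = 4.4 V / 2^12 = 1.074 mV.
V_out = 0 + 2523 × 0.00107422 V = 2.71025 V.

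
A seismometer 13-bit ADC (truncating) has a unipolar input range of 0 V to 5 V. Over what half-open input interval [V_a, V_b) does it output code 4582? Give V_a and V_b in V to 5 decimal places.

LSB = 5/2^13 = 0.610 mV.
V_a = V_low + 4582·LSB = 2.79663 V; V_b = V_low + 4583·LSB = 2.79724 V.

[2.79663 V, 2.79724 V)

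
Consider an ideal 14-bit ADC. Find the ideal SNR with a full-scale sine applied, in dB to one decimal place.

SNR ≈ 6.02·N + 1.76 dB = 6.02·14 + 1.76 = 86.04 dB.

86.0 dB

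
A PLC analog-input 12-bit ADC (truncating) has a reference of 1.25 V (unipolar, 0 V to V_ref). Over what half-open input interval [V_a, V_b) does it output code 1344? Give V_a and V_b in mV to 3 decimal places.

LSB = 1.25/2^12 = 305.18 µV.
V_a = V_low + 1344·LSB = 0.410156 V; V_b = V_low + 1345·LSB = 0.410461 V.

[410.156 mV, 410.461 mV)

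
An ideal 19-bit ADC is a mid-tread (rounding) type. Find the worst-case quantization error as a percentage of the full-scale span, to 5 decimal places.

0.00010 %

Rounding → worst-case error = ½ LSB = V_FS/2^20, so 100/1048576 = 9.53674e-05 % of full scale.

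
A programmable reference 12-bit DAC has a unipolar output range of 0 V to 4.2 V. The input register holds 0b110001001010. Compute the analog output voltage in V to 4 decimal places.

3.2259 V

LSB = 4.2 V / 2^12 = 1.025 mV.
Code 0b110001001010 = 3146 decimal.
V_out = 0 + 3146 × 0.00102539 V = 3.22588 V.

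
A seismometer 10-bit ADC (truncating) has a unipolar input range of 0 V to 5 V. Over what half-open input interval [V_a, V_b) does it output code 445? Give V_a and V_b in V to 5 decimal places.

LSB = 5/2^10 = 4.883 mV.
V_a = V_low + 445·LSB = 2.17285 V; V_b = V_low + 446·LSB = 2.17773 V.

[2.17285 V, 2.17773 V)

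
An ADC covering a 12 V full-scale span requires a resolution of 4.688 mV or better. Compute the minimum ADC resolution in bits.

Number of steps required ≥ 12 V / 4.688 mV = 2559.73.
Need 2^N ≥ 2559.73; 2^11 = 2048, 2^12 = 4096.
Minimum N = 12.

12 bits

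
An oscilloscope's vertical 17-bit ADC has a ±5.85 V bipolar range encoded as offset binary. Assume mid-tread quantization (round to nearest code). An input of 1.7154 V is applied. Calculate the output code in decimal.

code 84753

Full-scale span = 11.7 V; LSB = 11.7/2^17 = 89.26 µV.
(1.7154 − (−5.85)) / 8.92639e-05 = 84753.172 LSBs.
So the output code is 84753.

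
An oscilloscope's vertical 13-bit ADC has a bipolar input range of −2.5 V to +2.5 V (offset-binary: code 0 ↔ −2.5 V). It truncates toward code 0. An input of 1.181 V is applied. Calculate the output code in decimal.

Full-scale span = 5 V; LSB = 5/2^13 = 0.610 mV.
(1.181 − (−2.5)) / 0.000610352 = 6030.950 LSBs.
So the output code is 6030.

code 6030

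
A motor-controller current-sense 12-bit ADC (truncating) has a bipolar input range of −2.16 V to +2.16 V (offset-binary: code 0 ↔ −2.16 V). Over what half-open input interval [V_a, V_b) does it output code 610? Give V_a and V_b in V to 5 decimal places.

LSB = 4.32/2^12 = 1.055 mV.
V_a = V_low + 610·LSB = -1.51664 V; V_b = V_low + 611·LSB = -1.51559 V.

[-1.51664 V, -1.51559 V)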